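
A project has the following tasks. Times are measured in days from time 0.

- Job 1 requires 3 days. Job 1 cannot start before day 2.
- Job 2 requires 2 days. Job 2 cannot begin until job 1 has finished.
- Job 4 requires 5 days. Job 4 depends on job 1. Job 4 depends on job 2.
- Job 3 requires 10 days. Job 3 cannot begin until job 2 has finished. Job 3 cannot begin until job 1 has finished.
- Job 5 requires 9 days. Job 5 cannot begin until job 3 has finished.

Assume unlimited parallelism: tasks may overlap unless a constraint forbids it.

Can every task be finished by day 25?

No

After its own release at day 2, job 1 can start at day 2 and finishes at day 5.
After job 1 (finishes day 5), job 2 can start at day 5 and finishes at day 7.
Job 4 cannot start until job 1 (finishes day 5); job 2 (finishes day 7). The controlling bound is day 7, so job 4 finishes at 7 + 5 = day 12.
Job 3 cannot start until job 2 (finishes day 7); job 1 (finishes day 5). The controlling bound is day 7, so job 3 finishes at 7 + 10 = day 17.
Job 5 waits on job 3 (finishes day 17), so it starts at day 17 and finishes at 17 + 9 = day 26.
The earliest everything can be done is day 26, which is after the deadline of 25, so it is not possible.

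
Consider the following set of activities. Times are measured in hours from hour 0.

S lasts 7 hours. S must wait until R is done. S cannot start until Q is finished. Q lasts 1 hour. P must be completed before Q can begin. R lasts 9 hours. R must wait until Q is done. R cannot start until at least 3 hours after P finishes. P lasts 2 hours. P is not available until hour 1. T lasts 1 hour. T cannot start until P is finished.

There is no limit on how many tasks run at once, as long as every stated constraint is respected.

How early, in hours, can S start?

P cannot begin until its own release at hour 1. It runs from hour 1 to 1 + 2 = hour 3.
Q waits on P (finishes hour 3), so it starts at hour 3 and finishes at 3 + 1 = hour 4.
For R: Q (finishes hour 4); P (finishes hour 3, plus 3-hour gap → hour 6). Taking the maximum gives a start of hour 6, and it finishes at 6 + 9 = hour 15.
S waits on R (finishes hour 15); Q (finishes hour 4). The latest of these is hour 15, which is the earliest S can start.

15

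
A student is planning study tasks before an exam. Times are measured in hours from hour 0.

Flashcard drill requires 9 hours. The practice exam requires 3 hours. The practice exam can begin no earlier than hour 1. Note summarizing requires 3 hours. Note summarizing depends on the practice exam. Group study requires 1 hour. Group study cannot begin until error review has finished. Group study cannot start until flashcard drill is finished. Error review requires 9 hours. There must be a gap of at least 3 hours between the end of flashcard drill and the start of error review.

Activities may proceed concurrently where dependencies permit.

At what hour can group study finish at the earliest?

22

Flashcard drill can start immediately at hour 0; it finishes at hour 9.
Error review waits on flashcard drill (finishes hour 9, plus 3-hour gap → hour 12), so it starts at hour 12 and finishes at 12 + 9 = hour 21.
Group study needs all of error review (finishes hour 21); flashcard drill (finishes hour 9). That puts its earliest start at hour 21; it finishes at 21 + 1 = hour 22.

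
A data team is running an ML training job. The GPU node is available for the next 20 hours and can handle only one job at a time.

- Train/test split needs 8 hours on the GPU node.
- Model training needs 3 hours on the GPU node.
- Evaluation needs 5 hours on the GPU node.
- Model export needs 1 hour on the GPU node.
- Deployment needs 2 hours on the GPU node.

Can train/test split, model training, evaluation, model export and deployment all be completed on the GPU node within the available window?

Running back to back, the jobs need 8 + 3 + 5 + 1 + 2 = 19 hours on the GPU node.
Since 19 ≤ 20, they fit within the window.

Yes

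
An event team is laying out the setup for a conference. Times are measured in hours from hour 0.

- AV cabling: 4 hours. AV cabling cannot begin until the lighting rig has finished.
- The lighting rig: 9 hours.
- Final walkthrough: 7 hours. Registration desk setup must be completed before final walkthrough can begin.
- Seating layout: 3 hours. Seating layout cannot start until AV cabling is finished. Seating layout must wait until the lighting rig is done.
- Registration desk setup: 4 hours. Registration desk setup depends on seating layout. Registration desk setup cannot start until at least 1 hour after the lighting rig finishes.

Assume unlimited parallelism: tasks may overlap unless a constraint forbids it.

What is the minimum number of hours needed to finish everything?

The lighting rig has no prerequisites, so it starts at hour 0 and finishes at hour 9.
AV cabling cannot begin until the lighting rig (finishes hour 9). It runs from hour 9 to 9 + 4 = hour 13.
Seating layout has to wait for AV cabling (finishes hour 13); the lighting rig (finishes hour 9). The latest of these is hour 13, so seating layout runs hour 13 to 13 + 3 = hour 16.
Registration desk setup has to wait for seating layout (finishes hour 16); the lighting rig (finishes hour 9, plus 1-hour gap → hour 10). The latest of these is hour 16, so registration desk setup runs hour 16 to 16 + 4 = hour 20.
Final walkthrough waits on registration desk setup (finishes hour 20), so it starts at hour 20 and finishes at 20 + 7 = hour 27.
All tasks are finished once the last one completes. Finish times: The lighting rig at 9, AV cabling at 13, Seating layout at 16, Registration desk setup at 20, Final walkthrough at 27. The latest is hour 27.

27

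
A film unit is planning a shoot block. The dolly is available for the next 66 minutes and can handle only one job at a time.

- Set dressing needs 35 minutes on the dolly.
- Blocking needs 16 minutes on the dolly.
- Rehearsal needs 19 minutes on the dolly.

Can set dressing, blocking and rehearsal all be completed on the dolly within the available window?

No

Running back to back, the jobs need 35 + 16 + 19 = 70 minutes on the dolly.
Since 70 > 66, they cannot all fit.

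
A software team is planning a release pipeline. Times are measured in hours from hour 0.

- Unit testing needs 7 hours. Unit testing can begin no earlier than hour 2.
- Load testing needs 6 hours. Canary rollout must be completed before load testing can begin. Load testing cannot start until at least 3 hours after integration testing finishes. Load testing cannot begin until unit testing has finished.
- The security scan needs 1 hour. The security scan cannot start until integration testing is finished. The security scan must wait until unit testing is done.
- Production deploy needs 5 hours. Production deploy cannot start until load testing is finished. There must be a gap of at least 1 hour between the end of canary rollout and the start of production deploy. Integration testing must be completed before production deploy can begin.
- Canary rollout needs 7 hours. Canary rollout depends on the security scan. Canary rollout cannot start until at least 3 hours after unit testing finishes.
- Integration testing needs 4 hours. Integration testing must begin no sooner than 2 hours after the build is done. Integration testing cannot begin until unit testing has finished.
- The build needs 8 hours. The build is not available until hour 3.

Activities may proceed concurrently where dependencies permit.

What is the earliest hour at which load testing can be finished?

After its own release at hour 2, unit testing can start at hour 2 and finishes at hour 9.
The build waits on its own release at hour 3, so it starts at hour 3 and finishes at 3 + 8 = hour 11.
Integration testing needs all of the build (finishes hour 11, plus 2-hour gap → hour 13); unit testing (finishes hour 9). That puts its earliest start at hour 13; it finishes at 13 + 4 = hour 17.
The security scan needs all of integration testing (finishes hour 17); unit testing (finishes hour 9). That puts its earliest start at hour 17; it finishes at 17 + 1 = hour 18.
Canary rollout cannot start until the security scan (finishes hour 18); unit testing (finishes hour 9, plus 3-hour gap → hour 12). The controlling bound is hour 18, so canary rollout finishes at 18 + 7 = hour 25.
For load testing: canary rollout (finishes hour 25); integration testing (finishes hour 17, plus 3-hour gap → hour 20); unit testing (finishes hour 9). Taking the maximum gives a start of hour 25, and it finishes at 25 + 6 = hour 31.

31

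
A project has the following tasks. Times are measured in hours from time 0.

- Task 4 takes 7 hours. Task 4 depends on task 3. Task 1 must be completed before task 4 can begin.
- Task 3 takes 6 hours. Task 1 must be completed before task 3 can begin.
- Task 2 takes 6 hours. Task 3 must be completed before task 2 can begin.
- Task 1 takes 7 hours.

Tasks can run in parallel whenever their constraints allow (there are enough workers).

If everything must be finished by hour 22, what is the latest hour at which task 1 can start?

Task 2 must finish by hour 22; it takes 6 hours, so it must start by 22 − 6 = hour 16.
Task 4 has no dependents, so it just needs to finish by hour 22. Starting by 22 − 7 = hour 15 achieves that.
Task 3 has several dependents: task 2 (must start by hour 16); task 4 (must start by hour 15). The earliest of those limits is hour 15, so task 3 must start by 15 − 6 = hour 9.
Task 1 has several dependents: task 3 (must start by hour 9); task 4 (must start by hour 15). The earliest of those limits is hour 9, so task 1 must start by 9 − 7 = hour 2.

2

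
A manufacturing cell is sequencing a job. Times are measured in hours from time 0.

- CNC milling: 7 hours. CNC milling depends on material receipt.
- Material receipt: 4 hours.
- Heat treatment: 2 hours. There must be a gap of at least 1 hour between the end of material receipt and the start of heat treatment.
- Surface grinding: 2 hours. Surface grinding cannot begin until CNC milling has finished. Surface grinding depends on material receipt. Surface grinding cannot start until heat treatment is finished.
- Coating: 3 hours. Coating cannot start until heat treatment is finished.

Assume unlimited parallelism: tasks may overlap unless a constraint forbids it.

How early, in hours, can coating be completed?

10

Nothing blocks material receipt, so it runs from hour 0 to hour 4.
After material receipt (finishes hour 4, plus 1-hour gap → hour 5), heat treatment can start at hour 5 and finishes at hour 7.
Coating cannot begin until heat treatment (finishes hour 7). It runs from hour 7 to 7 + 3 = hour 10.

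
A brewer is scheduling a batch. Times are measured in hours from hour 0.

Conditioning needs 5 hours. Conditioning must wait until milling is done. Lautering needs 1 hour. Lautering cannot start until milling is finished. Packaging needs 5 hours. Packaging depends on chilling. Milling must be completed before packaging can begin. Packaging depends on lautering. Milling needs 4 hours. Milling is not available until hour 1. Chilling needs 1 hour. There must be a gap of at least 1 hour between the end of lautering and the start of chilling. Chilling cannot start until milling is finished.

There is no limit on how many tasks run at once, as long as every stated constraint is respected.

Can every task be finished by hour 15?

Milling cannot begin until its own release at hour 1. It runs from hour 1 to 1 + 4 = hour 5.
Conditioning cannot begin until milling (finishes hour 5). It runs from hour 5 to 5 + 5 = hour 10.
Lautering cannot begin until milling (finishes hour 5). It runs from hour 5 to 5 + 1 = hour 6.
For chilling: lautering (finishes hour 6, plus 1-hour gap → hour 7); milling (finishes hour 5). Taking the maximum gives a start of hour 7, and it finishes at 7 + 1 = hour 8.
For packaging: chilling (finishes hour 8); milling (finishes hour 5); lautering (finishes hour 6). Taking the maximum gives a start of hour 8, and it finishes at 8 + 5 = hour 13.
Every task is finished by hour 13, which is no later than the deadline of 15, so the schedule is feasible.

Yes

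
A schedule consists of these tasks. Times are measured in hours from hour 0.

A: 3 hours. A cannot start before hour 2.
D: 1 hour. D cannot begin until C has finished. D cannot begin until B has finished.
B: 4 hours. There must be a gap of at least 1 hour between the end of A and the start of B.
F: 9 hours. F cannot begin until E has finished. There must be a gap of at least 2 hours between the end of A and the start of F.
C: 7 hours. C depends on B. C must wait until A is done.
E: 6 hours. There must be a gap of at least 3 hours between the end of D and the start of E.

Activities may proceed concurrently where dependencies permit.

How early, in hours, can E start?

After its own release at hour 2, A can start at hour 2 and finishes at hour 5.
B cannot begin until A (finishes hour 5, plus 1-hour gap → hour 6). It runs from hour 6 to 6 + 4 = hour 10.
C has to wait for B (finishes hour 10); A (finishes hour 5). The latest of these is hour 10, so C runs hour 10 to 10 + 7 = hour 17.
D needs all of C (finishes hour 17); B (finishes hour 10). That puts its earliest start at hour 17; it finishes at 17 + 1 = hour 18.
E waits on D (finishes hour 18, plus 3-hour gap → hour 21), so the earliest it can start is hour 21.

21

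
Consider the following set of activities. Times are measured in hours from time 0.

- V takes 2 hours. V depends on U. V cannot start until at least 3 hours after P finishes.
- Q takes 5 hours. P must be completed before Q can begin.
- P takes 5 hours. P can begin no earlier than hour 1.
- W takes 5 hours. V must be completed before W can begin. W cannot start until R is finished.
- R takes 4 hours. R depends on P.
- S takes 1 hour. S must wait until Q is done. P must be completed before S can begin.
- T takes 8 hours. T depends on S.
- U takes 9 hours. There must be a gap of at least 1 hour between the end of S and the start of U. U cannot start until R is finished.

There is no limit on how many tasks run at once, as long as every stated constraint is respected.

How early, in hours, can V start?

22

P cannot begin until its own release at hour 1. It runs from hour 1 to 1 + 5 = hour 6.
R waits on P (finishes hour 6), so it starts at hour 6 and finishes at 6 + 4 = hour 10.
Q cannot begin until P (finishes hour 6). It runs from hour 6 to 6 + 5 = hour 11.
For S: Q (finishes hour 11); P (finishes hour 6). Taking the maximum gives a start of hour 11, and it finishes at 11 + 1 = hour 12.
U has to wait for S (finishes hour 12, plus 1-hour gap → hour 13); R (finishes hour 10). The latest of these is hour 13, so U runs hour 13 to 13 + 9 = hour 22.
V waits on U (finishes hour 22); P (finishes hour 6, plus 3-hour gap → hour 9). The latest of these is hour 22, which is the earliest V can start.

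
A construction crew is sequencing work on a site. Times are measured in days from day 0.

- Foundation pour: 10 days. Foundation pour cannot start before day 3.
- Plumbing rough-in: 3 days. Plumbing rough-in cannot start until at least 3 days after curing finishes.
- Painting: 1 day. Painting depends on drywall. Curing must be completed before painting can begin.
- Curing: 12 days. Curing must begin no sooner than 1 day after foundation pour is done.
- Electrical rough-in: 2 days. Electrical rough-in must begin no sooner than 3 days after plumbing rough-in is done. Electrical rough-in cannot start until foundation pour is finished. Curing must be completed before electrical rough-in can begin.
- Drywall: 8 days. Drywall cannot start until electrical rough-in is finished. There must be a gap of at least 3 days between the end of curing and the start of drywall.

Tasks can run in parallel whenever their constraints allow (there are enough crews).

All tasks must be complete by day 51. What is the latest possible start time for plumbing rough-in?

To finish by day 51, painting (duration 1) must start no later than day 50.
Drywall feeds into painting (must start by day 50); so drywall must finish by day 50 and therefore start by day 42.
Electrical rough-in feeds into drywall (must start by day 42); so electrical rough-in must finish by day 42 and therefore start by day 40.
Plumbing rough-in has to be done before electrical rough-in (must start by day 40, minus 3-day gap → day 37). That means finishing by day 37, i.e. starting by 37 − 3 = day 34.

34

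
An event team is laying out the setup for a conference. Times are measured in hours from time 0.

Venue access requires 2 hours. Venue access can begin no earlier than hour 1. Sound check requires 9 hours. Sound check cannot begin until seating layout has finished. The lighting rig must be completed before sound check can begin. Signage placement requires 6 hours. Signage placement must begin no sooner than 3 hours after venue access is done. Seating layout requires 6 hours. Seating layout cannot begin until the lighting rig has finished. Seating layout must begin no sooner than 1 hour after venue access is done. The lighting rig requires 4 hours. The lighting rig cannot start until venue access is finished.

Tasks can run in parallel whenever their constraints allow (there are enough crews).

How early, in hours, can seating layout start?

Venue access waits on its own release at hour 1, so it starts at hour 1 and finishes at 1 + 2 = hour 3.
After venue access (finishes hour 3), the lighting rig can start at hour 3 and finishes at hour 7.
Seating layout waits on the lighting rig (finishes hour 7); venue access (finishes hour 3, plus 1-hour gap → hour 4). The latest of these is hour 7, which is the earliest seating layout can start.

7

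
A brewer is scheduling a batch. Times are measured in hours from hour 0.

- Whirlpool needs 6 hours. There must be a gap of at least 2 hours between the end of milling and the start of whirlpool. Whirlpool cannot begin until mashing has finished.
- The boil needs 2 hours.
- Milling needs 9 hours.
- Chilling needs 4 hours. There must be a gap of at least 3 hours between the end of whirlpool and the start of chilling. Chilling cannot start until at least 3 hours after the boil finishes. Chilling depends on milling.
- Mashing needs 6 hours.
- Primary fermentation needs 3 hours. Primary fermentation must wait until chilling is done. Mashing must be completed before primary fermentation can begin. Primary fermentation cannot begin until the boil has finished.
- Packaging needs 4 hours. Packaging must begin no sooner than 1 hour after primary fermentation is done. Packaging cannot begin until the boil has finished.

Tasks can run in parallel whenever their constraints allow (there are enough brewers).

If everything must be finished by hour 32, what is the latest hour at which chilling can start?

Packaging must finish by hour 32; it takes 4 hours, so it must start by 32 − 4 = hour 28.
Primary fermentation must finish before packaging (must start by hour 28, minus 1-hour gap → hour 27). With a 3-hour duration, primary fermentation must start by 27 − 3 = hour 24.
Chilling feeds into primary fermentation (must start by hour 24); so chilling must finish by hour 24 and therefore start by hour 20.

20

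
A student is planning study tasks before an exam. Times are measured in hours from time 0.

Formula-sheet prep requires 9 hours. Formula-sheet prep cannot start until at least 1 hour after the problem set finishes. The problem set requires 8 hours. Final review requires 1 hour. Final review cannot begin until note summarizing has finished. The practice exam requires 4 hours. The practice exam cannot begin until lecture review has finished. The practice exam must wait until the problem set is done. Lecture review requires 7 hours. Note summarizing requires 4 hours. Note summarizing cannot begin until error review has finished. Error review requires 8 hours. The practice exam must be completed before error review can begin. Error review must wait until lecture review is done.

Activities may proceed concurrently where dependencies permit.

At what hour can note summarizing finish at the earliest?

24

The problem set has no prerequisites, so it starts at hour 0 and finishes at hour 8.
Lecture review can start immediately at hour 0; it finishes at hour 7.
The practice exam has to wait for lecture review (finishes hour 7); the problem set (finishes hour 8). The latest of these is hour 8, so the practice exam runs hour 8 to 8 + 4 = hour 12.
For error review: the practice exam (finishes hour 12); lecture review (finishes hour 7). Taking the maximum gives a start of hour 12, and it finishes at 12 + 8 = hour 20.
Note summarizing cannot begin until error review (finishes hour 20). It runs from hour 20 to 20 + 4 = hour 24.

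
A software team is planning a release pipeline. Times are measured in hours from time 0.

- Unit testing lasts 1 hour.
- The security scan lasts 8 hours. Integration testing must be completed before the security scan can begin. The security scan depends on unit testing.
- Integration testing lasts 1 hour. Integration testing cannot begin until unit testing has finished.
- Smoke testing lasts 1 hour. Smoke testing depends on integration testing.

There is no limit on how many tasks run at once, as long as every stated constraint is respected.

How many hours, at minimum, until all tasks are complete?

Nothing blocks unit testing, so it runs from hour 0 to hour 1.
Integration testing cannot begin until unit testing (finishes hour 1). It runs from hour 1 to 1 + 1 = hour 2.
Smoke testing cannot begin until integration testing (finishes hour 2). It runs from hour 2 to 2 + 1 = hour 3.
The security scan needs all of integration testing (finishes hour 2); unit testing (finishes hour 1). That puts its earliest start at hour 2; it finishes at 2 + 8 = hour 10.
All tasks are finished once the last one completes. Finish times: Unit testing at 1, Integration testing at 2, The security scan at 10, Smoke testing at 3. The latest is hour 10.

10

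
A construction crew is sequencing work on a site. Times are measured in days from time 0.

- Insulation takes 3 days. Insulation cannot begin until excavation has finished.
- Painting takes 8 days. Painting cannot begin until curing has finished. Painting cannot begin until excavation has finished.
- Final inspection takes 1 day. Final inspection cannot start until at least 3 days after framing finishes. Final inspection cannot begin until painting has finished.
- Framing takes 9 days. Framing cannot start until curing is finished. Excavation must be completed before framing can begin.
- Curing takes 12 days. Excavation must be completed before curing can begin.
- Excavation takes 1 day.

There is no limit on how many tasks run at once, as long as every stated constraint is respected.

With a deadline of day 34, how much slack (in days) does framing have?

Nothing blocks excavation, so it runs from day 0 to day 1.
Curing cannot begin until excavation (finishes day 1). It runs from day 1 to 1 + 12 = day 13.
Framing needs all of curing (finishes day 13); excavation (finishes day 1). That puts its earliest start at day 13; it finishes at 13 + 9 = day 22.

Working backward from the deadline:
Nothing follows final inspection; the deadline of day 34 is its only limit. It must start by 34 − 1 = day 33.
Since final inspection (must start by day 33, minus 3-day gap → day 30) depends on it, framing must finish by day 30. Backing off its 9-day duration gives a latest start of day 21.
So framing can start as early as day 13 and as late as day 21, giving 21 − 13 = 8 days of slack.

8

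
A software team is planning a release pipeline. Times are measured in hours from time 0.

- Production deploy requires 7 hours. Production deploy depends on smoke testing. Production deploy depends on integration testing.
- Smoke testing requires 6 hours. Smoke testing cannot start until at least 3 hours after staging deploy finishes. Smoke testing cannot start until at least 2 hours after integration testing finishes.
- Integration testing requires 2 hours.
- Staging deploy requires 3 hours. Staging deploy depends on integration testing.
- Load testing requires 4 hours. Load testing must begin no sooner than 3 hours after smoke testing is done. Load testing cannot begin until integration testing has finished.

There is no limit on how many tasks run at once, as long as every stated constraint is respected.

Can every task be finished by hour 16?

No

Integration testing can start immediately at hour 0; it finishes at hour 2.
After integration testing (finishes hour 2), staging deploy can start at hour 2 and finishes at hour 5.
For smoke testing: staging deploy (finishes hour 5, plus 3-hour gap → hour 8); integration testing (finishes hour 2, plus 2-hour gap → hour 4). Taking the maximum gives a start of hour 8, and it finishes at 8 + 6 = hour 14.
Production deploy has to wait for smoke testing (finishes hour 14); integration testing (finishes hour 2). The latest of these is hour 14, so production deploy runs hour 14 to 14 + 7 = hour 21.
Load testing has to wait for smoke testing (finishes hour 14, plus 3-hour gap → hour 17); integration testing (finishes hour 2). The latest of these is hour 17, so load testing runs hour 17 to 17 + 4 = hour 21.
The earliest everything can be done is hour 21, which is after the deadline of 16, so it is not possible.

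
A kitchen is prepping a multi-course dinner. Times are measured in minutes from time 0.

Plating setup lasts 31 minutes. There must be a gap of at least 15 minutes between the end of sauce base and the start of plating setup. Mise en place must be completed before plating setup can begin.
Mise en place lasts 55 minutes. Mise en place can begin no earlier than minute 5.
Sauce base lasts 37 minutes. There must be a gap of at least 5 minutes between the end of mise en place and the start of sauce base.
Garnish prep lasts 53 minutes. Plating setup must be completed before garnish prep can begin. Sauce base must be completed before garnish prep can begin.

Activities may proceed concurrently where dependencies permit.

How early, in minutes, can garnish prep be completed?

After its own release at minute 5, mise en place can start at minute 5 and finishes at minute 60.
Sauce base waits on mise en place (finishes minute 60, plus 5-minute gap → minute 65), so it starts at minute 65 and finishes at 65 + 37 = minute 102.
Plating setup needs all of sauce base (finishes minute 102, plus 15-minute gap → minute 117); mise en place (finishes minute 60). That puts its earliest start at minute 117; it finishes at 117 + 31 = minute 148.
Garnish prep needs all of plating setup (finishes minute 148); sauce base (finishes minute 102). That puts its earliest start at minute 148; it finishes at 148 + 53 = minute 201.

201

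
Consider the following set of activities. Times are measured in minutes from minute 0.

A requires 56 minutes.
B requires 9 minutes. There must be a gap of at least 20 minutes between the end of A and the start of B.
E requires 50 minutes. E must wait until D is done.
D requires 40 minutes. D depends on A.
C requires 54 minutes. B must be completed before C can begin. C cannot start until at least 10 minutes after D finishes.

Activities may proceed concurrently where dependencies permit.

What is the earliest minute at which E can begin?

A can start immediately at minute 0; it finishes at minute 56.
D waits on A (finishes minute 56), so it starts at minute 56 and finishes at 56 + 40 = minute 96.
E waits on D (finishes minute 96), so the earliest it can start is minute 96.

96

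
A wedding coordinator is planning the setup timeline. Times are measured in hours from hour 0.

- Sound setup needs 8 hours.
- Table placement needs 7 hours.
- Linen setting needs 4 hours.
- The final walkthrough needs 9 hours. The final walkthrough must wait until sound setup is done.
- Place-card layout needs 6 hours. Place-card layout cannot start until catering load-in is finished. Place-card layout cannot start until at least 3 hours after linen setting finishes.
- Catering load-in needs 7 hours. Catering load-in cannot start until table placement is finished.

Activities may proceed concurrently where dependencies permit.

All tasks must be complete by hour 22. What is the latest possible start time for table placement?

2

To finish by hour 22, place-card layout (duration 6) must start no later than hour 16.
Catering load-in must finish before place-card layout (must start by hour 16). With a 7-hour duration, catering load-in must start by 16 − 7 = hour 9.
Table placement must finish before catering load-in (must start by hour 9). With a 7-hour duration, table placement must start by 9 − 7 = hour 2.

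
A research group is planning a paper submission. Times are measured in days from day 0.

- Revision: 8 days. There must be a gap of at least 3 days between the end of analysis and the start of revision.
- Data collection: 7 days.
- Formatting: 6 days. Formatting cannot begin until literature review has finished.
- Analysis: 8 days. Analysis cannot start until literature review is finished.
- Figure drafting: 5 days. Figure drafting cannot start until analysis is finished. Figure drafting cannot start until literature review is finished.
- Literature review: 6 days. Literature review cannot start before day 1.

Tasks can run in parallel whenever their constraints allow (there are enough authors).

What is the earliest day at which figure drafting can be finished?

20

Literature review waits on its own release at day 1, so it starts at day 1 and finishes at 1 + 6 = day 7.
After literature review (finishes day 7), analysis can start at day 7 and finishes at day 15.
Figure drafting needs all of analysis (finishes day 15); literature review (finishes day 7). That puts its earliest start at day 15; it finishes at 15 + 5 = day 20.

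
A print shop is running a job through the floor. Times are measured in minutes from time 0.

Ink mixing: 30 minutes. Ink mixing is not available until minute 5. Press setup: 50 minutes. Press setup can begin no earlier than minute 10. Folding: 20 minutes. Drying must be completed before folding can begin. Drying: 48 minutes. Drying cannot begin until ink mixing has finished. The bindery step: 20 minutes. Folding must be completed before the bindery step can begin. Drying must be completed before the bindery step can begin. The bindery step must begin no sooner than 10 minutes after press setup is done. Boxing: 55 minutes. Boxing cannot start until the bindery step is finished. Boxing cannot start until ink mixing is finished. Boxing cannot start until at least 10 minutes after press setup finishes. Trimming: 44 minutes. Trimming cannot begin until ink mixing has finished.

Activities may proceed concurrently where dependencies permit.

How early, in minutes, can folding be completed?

Ink mixing cannot begin until its own release at minute 5. It runs from minute 5 to 5 + 30 = minute 35.
After ink mixing (finishes minute 35), drying can start at minute 35 and finishes at minute 83.
Folding waits on drying (finishes minute 83), so it starts at minute 83 and finishes at 83 + 20 = minute 103.

103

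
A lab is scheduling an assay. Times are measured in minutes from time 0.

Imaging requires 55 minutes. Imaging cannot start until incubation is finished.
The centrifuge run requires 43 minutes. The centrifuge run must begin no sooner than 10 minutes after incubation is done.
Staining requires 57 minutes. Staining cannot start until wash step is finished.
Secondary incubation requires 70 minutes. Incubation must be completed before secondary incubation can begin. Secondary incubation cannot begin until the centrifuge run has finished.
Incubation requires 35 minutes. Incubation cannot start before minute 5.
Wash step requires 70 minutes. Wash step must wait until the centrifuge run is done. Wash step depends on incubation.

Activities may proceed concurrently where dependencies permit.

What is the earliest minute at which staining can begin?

Incubation waits on its own release at minute 5, so it starts at minute 5 and finishes at 5 + 35 = minute 40.
After incubation (finishes minute 40, plus 10-minute gap → minute 50), the centrifuge run can start at minute 50 and finishes at minute 93.
Wash step cannot start until the centrifuge run (finishes minute 93); incubation (finishes minute 40). The controlling bound is minute 93, so wash step finishes at 93 + 70 = minute 163.
Staining waits on wash step (finishes minute 163), so the earliest it can start is minute 163.

163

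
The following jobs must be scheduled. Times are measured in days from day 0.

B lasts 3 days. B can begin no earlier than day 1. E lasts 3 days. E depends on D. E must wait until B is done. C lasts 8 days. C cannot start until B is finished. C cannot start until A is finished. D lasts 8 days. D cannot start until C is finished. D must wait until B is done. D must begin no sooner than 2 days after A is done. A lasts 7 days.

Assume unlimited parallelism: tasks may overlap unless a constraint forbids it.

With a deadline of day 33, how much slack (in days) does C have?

7

B waits on its own release at day 1, so it starts at day 1 and finishes at 1 + 3 = day 4.
Nothing blocks A, so it runs from day 0 to day 7.
C has to wait for B (finishes day 4); A (finishes day 7). The latest of these is day 7, so C runs day 7 to 7 + 8 = day 15.

Working backward from the deadline:
Nothing follows E; the deadline of day 33 is its only limit. It must start by 33 − 3 = day 30.
D feeds into E (must start by day 30); so D must finish by day 30 and therefore start by day 22.
Since D (must start by day 22) depends on it, C must finish by day 22. Backing off its 8-day duration gives a latest start of day 14.
So C can start as early as day 7 and as late as day 14, giving 14 − 7 = 7 days of slack.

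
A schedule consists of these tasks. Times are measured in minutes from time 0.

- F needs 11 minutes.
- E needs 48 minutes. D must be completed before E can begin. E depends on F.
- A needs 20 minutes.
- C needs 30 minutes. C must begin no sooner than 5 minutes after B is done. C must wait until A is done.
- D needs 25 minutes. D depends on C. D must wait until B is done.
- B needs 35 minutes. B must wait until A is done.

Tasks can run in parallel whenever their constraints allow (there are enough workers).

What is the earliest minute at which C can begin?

60

A can start immediately at minute 0; it finishes at minute 20.
After A (finishes minute 20), B can start at minute 20 and finishes at minute 55.
C waits on B (finishes minute 55, plus 5-minute gap → minute 60); A (finishes minute 20). The latest of these is minute 60, which is the earliest C can start.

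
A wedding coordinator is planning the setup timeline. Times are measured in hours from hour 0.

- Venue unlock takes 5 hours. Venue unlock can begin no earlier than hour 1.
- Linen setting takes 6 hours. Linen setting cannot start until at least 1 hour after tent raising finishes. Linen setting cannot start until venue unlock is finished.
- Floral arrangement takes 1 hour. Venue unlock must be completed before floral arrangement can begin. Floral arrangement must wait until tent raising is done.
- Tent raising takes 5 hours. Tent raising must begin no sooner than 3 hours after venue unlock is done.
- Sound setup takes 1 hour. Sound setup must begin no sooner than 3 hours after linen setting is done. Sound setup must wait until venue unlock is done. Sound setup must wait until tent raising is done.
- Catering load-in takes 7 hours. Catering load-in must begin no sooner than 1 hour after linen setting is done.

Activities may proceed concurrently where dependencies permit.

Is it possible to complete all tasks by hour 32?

Venue unlock cannot begin until its own release at hour 1. It runs from hour 1 to 1 + 5 = hour 6.
After venue unlock (finishes hour 6, plus 3-hour gap → hour 9), tent raising can start at hour 9 and finishes at hour 14.
Floral arrangement has to wait for venue unlock (finishes hour 6); tent raising (finishes hour 14). The latest of these is hour 14, so floral arrangement runs hour 14 to 14 + 1 = hour 15.
Linen setting has to wait for tent raising (finishes hour 14, plus 1-hour gap → hour 15); venue unlock (finishes hour 6). The latest of these is hour 15, so linen setting runs hour 15 to 15 + 6 = hour 21.
Catering load-in waits on linen setting (finishes hour 21, plus 1-hour gap → hour 22), so it starts at hour 22 and finishes at 22 + 7 = hour 29.
Sound setup needs all of linen setting (finishes hour 21, plus 3-hour gap → hour 24); venue unlock (finishes hour 6); tent raising (finishes hour 14). That puts its earliest start at hour 24; it finishes at 24 + 1 = hour 25.
Every task is finished by hour 29, which is no later than the deadline of 32, so the schedule is feasible.

Yes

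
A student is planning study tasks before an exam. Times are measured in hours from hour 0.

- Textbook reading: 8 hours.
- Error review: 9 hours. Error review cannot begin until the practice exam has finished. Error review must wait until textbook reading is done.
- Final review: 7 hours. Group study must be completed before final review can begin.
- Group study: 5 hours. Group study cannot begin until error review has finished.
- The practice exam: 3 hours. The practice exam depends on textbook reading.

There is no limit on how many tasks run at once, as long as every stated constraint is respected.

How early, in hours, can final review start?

Textbook reading can start immediately at hour 0; it finishes at hour 8.
After textbook reading (finishes hour 8), the practice exam can start at hour 8 and finishes at hour 11.
Error review cannot start until the practice exam (finishes hour 11); textbook reading (finishes hour 8). The controlling bound is hour 11, so error review finishes at 11 + 9 = hour 20.
After error review (finishes hour 20), group study can start at hour 20 and finishes at hour 25.
Final review waits on group study (finishes hour 25), so the earliest it can start is hour 25.

25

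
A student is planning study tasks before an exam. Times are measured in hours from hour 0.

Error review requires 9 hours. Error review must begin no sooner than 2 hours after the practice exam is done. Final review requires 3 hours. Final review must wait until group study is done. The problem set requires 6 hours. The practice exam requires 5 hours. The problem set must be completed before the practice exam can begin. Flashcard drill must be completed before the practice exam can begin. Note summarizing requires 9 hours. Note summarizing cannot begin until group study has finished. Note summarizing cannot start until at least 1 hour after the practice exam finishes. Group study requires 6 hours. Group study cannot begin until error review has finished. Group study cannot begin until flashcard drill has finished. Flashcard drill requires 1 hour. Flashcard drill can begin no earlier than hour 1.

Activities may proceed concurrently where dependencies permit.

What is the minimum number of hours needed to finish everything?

37

Flashcard drill waits on its own release at hour 1, so it starts at hour 1 and finishes at 1 + 1 = hour 2.
The problem set has no prerequisites, so it starts at hour 0 and finishes at hour 6.
For the practice exam: the problem set (finishes hour 6); flashcard drill (finishes hour 2). Taking the maximum gives a start of hour 6, and it finishes at 6 + 5 = hour 11.
After the practice exam (finishes hour 11, plus 2-hour gap → hour 13), error review can start at hour 13 and finishes at hour 22.
Group study cannot start until error review (finishes hour 22); flashcard drill (finishes hour 2). The controlling bound is hour 22, so group study finishes at 22 + 6 = hour 28.
After group study (finishes hour 28), final review can start at hour 28 and finishes at hour 31.
For note summarizing: group study (finishes hour 28); the practice exam (finishes hour 11, plus 1-hour gap → hour 12). Taking the maximum gives a start of hour 28, and it finishes at 28 + 9 = hour 37.
All tasks are finished once the last one completes. Finish times: The problem set at 6, Flashcard drill at 2, The practice exam at 11, Error review at 22, Group study at 28, Note summarizing at 37, Final review at 31. The latest is hour 37.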